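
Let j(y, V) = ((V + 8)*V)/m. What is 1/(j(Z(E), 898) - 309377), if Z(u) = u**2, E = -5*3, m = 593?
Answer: -593/182646973 ≈ -3.2467e-6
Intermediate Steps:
E = -15
j(y, V) = V*(8 + V)/593 (j(y, V) = ((V + 8)*V)/593 = ((8 + V)*V)*(1/593) = (V*(8 + V))*(1/593) = V*(8 + V)/593)
1/(j(Z(E), 898) - 309377) = 1/((1/593)*898*(8 + 898) - 309377) = 1/((1/593)*898*906 - 309377) = 1/(813588/593 - 309377) = 1/(-182646973/593) = -593/182646973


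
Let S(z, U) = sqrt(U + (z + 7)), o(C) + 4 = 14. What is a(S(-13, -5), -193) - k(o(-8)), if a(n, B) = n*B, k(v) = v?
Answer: -10 - 193*I*sqrt(11) ≈ -10.0 - 640.11*I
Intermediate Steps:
o(C) = 10 (o(C) = -4 + 14 = 10)
S(z, U) = sqrt(7 + U + z) (S(z, U) = sqrt(U + (7 + z)) = sqrt(7 + U + z))
a(n, B) = B*n
a(S(-13, -5), -193) - k(o(-8)) = -193*sqrt(7 - 5 - 13) - 1*10 = -193*I*sqrt(11) - 10 = -10 - 193*I*sqrt(11)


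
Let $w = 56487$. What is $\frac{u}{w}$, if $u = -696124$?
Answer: $- \frac{696124}{56487} \approx -12.324$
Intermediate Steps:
$\frac{u}{w} = - \frac{696124}{56487}$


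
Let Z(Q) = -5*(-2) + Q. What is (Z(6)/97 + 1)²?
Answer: 12769/9409 ≈ 1.3571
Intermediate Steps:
Z(Q) = 10 + Q
(Z(6)/97 + 1)² = ((10 + 6)/97 + 1)² = (16*(1/97) + 1)² = (16/97 + 1)² = (113/97)² = 12769/9409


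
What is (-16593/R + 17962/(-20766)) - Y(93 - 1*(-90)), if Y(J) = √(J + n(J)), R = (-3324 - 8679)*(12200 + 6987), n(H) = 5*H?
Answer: -689388678074/797073702621 - 3*√122 ≈ -34.001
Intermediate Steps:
R = -230301561 (R = -12003*19187 = -230301561)
Y(J) = √6*√J (Y(J) = √(J + 5*J) = √(6*J) = √6*√J)
(-16593/R + 17962/(-20766)) - Y(93 - 1*(-90)) = (-16593/(-230301561) + 17962/(-20766)) - √6*√(93 - 1*(-90)) = (-16593*(-1/230301561) + 17962*(-1/20766)) - √6*√(93 + 90) = (5531/76767187 - 8981/10383) - √6*√183 = -689388678074/797073702621 - 3*√122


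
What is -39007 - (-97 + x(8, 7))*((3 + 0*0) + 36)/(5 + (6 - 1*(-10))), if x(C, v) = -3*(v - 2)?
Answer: -38799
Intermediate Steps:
x(C, v) = 6 - 3*v (x(C, v) = -3*(-2 + v) = 6 - 3*v)
-39007 - (-97 + x(8, 7))*((3 + 0*0) + 36)/(5 + (6 - 1*(-10))) = -39007 - (-97 + (6 - 3*7))*((3 + 0*0) + 36)/(5 + (6 - 1*(-10))) = -39007 - (-97 + (6 - 21))*((3 + 0) + 36)/(5 + (6 + 10)) = -39007 - (-97 - 15)*(3 + 36)/(5 + 16) = -39007 - (-112)*39/21 = -39007 - (-112)*39*(1/21) = -39007 - (-112)*13/7 = -39007 - 1*(-208) = -39007 + 208 = -38799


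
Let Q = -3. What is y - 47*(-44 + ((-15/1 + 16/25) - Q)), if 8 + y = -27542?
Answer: -623702/25 ≈ -24948.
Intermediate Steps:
y = -27550 (y = -8 - 27542 = -27550)
y - 47*(-44 + ((-15/1 + 16/25) - Q)) = -27550 - 47*(-44 + ((-15/1 + 16/25) - 1*(-3))) = -27550 - 47*(-44 + ((-15*1 + 16*(1/25)) + 3)) = -27550 - 47*(-44 + ((-15 + 16/25) + 3)) = -27550 - 47*(-44 + (-359/25 + 3)) = -27550 - 47*(-44 - 284/25) = -27550 - 47*(-1384/25) = -27550 + 65048/25 = -623702/25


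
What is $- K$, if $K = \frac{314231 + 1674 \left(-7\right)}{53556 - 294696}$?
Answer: $\frac{302513}{241140} \approx 1.2545$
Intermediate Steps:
$K = - \frac{302513}{241140}$ ($K = \frac{314231 - 11718}{-241140} = 302513 \left(- \frac{1}{241140}\right) = - \frac{302513}{241140} \approx -1.2545$)
$- K = \left(-1\right) \left(- \frac{302513}{241140}\right) = \frac{302513}{241140}$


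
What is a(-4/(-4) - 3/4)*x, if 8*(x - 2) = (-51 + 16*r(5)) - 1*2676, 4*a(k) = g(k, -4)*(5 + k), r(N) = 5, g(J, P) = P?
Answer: 55251/32 ≈ 1726.6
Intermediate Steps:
a(k) = -5 - k (a(k) = (-4*(5 + k))/4 = (-20 - 4*k)/4 = -5 - k)
x = -2631/8 (x = 2 + ((-51 + 16*5) - 1*2676)/8 = 2 + ((-51 + 80) - 2676)/8 = 2 + (29 - 2676)/8 = 2 + (1/8)*(-2647) = 2 - 2647/8 = -2631/8 ≈ -328.88)
a(-4/(-4) - 3/4)*x = (-5 - (-4/(-4) - 3/4))*(-2631/8) = (-5 - (-4*(-1/4) - 3*1/4))*(-2631/8) = (-5 - (1 - 3/4))*(-2631/8) = (-5 - 1*1/4)*(-2631/8) = (-5 - 1/4)*(-2631/8) = -21/4*(-2631/8) = 55251/32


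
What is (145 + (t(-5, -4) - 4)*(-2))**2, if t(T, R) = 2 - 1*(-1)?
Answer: 21609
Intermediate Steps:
t(T, R) = 3 (t(T, R) = 2 + 1 = 3)
(145 + (t(-5, -4) - 4)*(-2))**2 = (145 + (3 - 4)*(-2))**2 = (145 - 1*(-2))**2 = (145 + 2)**2 = 147**2 = 21609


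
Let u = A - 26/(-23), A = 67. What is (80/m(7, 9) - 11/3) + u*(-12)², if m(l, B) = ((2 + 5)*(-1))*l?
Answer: 33152339/3381 ≈ 9805.5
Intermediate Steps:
m(l, B) = -7*l (m(l, B) = (7*(-1))*l = -7*l)
u = 1567/23 (u = 67 - 26/(-23) = 67 - 26*(-1)/23 = 67 - 1*(-26/23) = 67 + 26/23 = 1567/23 ≈ 68.130)
(80/m(7, 9) - 11/3) + u*(-12)² = (80/((-7*7)) - 11/3) + (1567/23)*(-12)² = (80/(-49) - 11*⅓) + (1567/23)*144 = (80*(-1/49) - 11/3) + 225648/23 = (-80/49 - 11/3) + 225648/23 = -779/147 + 225648/23 = 33152339/3381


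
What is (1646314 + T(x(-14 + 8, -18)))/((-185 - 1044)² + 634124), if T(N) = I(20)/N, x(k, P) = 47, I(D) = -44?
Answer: 25792238/33598185 ≈ 0.76767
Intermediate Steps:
T(N) = -44/N
(1646314 + T(x(-14 + 8, -18)))/((-185 - 1044)² + 634124) = (1646314 - 44/47)/((-185 - 1044)² + 634124) = (1646314 - 44*1/47)/((-1229)² + 634124) = (1646314 - 44/47)/(1510441 + 634124) = (77376714/47)/2144565 = (77376714/47)*(1/2144565) = 25792238/33598185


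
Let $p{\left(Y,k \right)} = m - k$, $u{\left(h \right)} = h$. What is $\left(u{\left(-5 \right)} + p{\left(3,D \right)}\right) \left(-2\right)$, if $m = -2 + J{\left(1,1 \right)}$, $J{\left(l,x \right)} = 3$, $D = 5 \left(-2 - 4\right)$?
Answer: $-52$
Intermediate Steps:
$D = -30$ ($D = 5 \left(-6\right) = -30$)
$m = 1$ ($m = -2 + 3 = 1$)
$p{\left(Y,k \right)} = 1 - k$
$\left(u{\left(-5 \right)} + p{\left(3,D \right)}\right) \left(-2\right) = \left(-5 + \left(1 - -30\right)\right) \left(-2\right) = \left(-5 + \left(1 + 30\right)\right) \left(-2\right) = \left(-5 + 31\right) \left(-2\right) = 26 \left(-2\right) = -52$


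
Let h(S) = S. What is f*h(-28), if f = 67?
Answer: -1876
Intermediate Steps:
f*h(-28) = 67*(-28) = -1876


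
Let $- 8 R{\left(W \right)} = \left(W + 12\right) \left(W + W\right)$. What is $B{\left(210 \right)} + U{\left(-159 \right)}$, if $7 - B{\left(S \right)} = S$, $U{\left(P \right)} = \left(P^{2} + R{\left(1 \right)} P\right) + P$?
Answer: $\frac{101743}{4} \approx 25436.0$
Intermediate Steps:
$R{\left(W \right)} = - \frac{W \left(12 + W\right)}{4}$ ($R{\left(W \right)} = - \frac{\left(W + 12\right) \left(W + W\right)}{8} = - \frac{\left(12 + W\right) 2 W}{8} = - \frac{2 W \left(12 + W\right)}{8} = - \frac{W \left(12 + W\right)}{4}$)
$U{\left(P \right)} = P^{2} - \frac{9 P}{4}$ ($U{\left(P \right)} = \left(P^{2} + \left(- \frac{1}{4}\right) 1 \left(12 + 1\right) P\right) + P = \left(P^{2} + \left(- \frac{1}{4}\right) 1 \cdot 13 P\right) + P = \left(P^{2} - \frac{13 P}{4}\right) + P = P^{2} - \frac{9 P}{4}$)
$B{\left(S \right)} = 7 - S$
$B{\left(210 \right)} + U{\left(-159 \right)} = \left(7 - 210\right) + \frac{1}{4} \left(-159\right) \left(-9 + 4 \left(-159\right)\right) = \left(7 - 210\right) + \frac{1}{4} \left(-159\right) \left(-9 - 636\right) = -203 + \frac{1}{4} \left(-159\right) \left(-645\right) = -203 + \frac{102555}{4} = \frac{101743}{4}$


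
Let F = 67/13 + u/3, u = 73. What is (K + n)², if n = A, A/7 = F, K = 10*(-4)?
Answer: 42120100/1521 ≈ 27692.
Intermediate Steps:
K = -40
F = 1150/39 (F = 67/13 + 73/3 = 1150/39 ≈ 29.487)
A = 8050/39 (A = 7*(1150/39) = 8050/39 ≈ 206.41)
n = 8050/39 ≈ 206.41
(K + n)² = (-40 + 8050/39)² = (6490/39)² = 42120100/1521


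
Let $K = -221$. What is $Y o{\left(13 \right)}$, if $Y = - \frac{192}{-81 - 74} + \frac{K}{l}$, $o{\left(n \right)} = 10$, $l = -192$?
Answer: $\frac{71119}{2976} \approx 23.898$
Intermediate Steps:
$Y = \frac{71119}{29760}$ ($Y = - \frac{192}{-81 - 74} - \frac{221}{-192} = - \frac{192}{-81 - 74} - - \frac{221}{192} = - \frac{192}{-155} + \frac{221}{192} = \left(-192\right) \left(- \frac{1}{155}\right) + \frac{221}{192} = \frac{192}{155} + \frac{221}{192} = \frac{71119}{29760} \approx 2.3898$)
$Y o{\left(13 \right)} = \frac{71119}{29760} \cdot 10 = \frac{71119}{2976}$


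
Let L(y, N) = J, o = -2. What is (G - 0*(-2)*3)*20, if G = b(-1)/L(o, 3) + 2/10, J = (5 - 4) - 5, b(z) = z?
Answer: 9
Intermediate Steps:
J = -4 (J = 1 - 5 = -4)
L(y, N) = -4
G = 9/20 (G = -1/(-4) + 2/10 = -1*(-¼) + 2*(⅒) = ¼ + ⅕ = 9/20 ≈ 0.45000)
(G - 0*(-2)*3)*20 = (9/20 - 0*(-2)*3)*20 = (9/20 - 0*3)*20 = (9/20 - 1*0)*20 = (9/20 + 0)*20 = (9/20)*20 = 9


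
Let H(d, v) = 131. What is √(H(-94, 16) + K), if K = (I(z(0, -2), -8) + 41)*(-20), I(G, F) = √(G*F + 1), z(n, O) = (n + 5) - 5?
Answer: I*√709 ≈ 26.627*I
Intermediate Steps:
z(n, O) = n (z(n, O) = (5 + n) - 5 = n)
I(G, F) = √(1 + F*G) (I(G, F) = √(F*G + 1) = √(1 + F*G))
K = -840 (K = (√(1 - 8*0) + 41)*(-20) = (√(1 + 0) + 41)*(-20) = (√1 + 41)*(-20) = (1 + 41)*(-20) = 42*(-20) = -840)
√(H(-94, 16) + K) = √(131 - 840) = √(-709) = I*√709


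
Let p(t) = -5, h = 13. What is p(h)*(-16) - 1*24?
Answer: 56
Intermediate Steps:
p(h)*(-16) - 1*24 = -5*(-16) - 1*24 = 80 - 24 = 56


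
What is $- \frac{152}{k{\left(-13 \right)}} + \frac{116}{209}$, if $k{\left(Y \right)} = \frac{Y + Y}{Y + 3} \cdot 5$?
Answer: $- \frac{30260}{2717} \approx -11.137$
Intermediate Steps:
$k{\left(Y \right)} = \frac{10 Y}{3 + Y}$ ($k{\left(Y \right)} = \frac{2 Y}{3 + Y} 5 = \frac{10 Y}{3 + Y}$)
$- \frac{152}{k{\left(-13 \right)}} + \frac{116}{209} = - \frac{152}{10 \left(-13\right) \frac{1}{3 - 13}} + \frac{116}{209} = - \frac{152}{10 \left(-13\right) \frac{1}{-10}} + 116 \cdot \frac{1}{209} = - \frac{152}{10 \left(-13\right) \left(- \frac{1}{10}\right)} + \frac{116}{209} = - \frac{152}{13} + \frac{116}{209} = - \frac{30260}{2717}$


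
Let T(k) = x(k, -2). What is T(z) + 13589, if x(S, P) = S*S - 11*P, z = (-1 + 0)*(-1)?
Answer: 13612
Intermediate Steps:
z = 1 (z = -1*(-1) = 1)
x(S, P) = S² - 11*P
T(k) = 22 + k² (T(k) = k² - 11*(-2) = k² + 22 = 22 + k²)
T(z) + 13589 = (22 + 1²) + 13589 = (22 + 1) + 13589 = 23 + 13589 = 13612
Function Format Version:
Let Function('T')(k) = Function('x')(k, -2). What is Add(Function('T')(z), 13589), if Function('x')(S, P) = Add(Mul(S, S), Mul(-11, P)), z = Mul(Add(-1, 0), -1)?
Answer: 13612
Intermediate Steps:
z = 1 (z = Mul(-1, -1) = 1)
Function('x')(S, P) = Add(Pow(S, 2), Mul(-11, P))
Function('T')(k) = Add(22, Pow(k, 2)) (Function('T')(k) = Add(Pow(k, 2), Mul(-11, -2)) = Add(Pow(k, 2), 22) = Add(22, Pow(k, 2)))
Add(Function('T')(z), 13589) = Add(Add(22, Pow(1, 2)), 13589) = Add(Add(22, 1), 13589) = Add(23, 13589) = 13612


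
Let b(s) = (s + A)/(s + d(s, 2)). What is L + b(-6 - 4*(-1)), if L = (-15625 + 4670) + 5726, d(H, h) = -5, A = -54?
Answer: -5221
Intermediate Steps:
b(s) = (-54 + s)/(-5 + s) (b(s) = (s - 54)/(s - 5) = (-54 + s)/(-5 + s))
L = -5229 (L = -10955 + 5726 = -5229)
L + b(-6 - 4*(-1)) = -5229 + (-54 + (-6 - 4*(-1)))/(-5 + (-6 - 4*(-1))) = -5229 + (-54 + (-6 + 4))/(-5 + (-6 + 4)) = -5229 + (-54 - 2)/(-5 - 2) = -5229 - 56/(-7) = -5229 - 1/7*(-56) = -5229 + 8 = -5221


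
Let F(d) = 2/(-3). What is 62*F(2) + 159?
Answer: 353/3 ≈ 117.67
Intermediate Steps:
F(d) = -⅔ (F(d) = 2*(-⅓) = -⅔)
62*F(2) + 159 = 62*(-⅔) + 159 = -124/3 + 159 = 353/3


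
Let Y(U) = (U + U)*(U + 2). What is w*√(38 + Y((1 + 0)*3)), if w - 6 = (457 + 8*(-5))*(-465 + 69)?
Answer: -330252*√17 ≈ -1.3617e+6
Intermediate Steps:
Y(U) = 2*U*(2 + U) (Y(U) = (2*U)*(2 + U) = 2*U*(2 + U))
w = -165126 (w = 6 + (457 + 8*(-5))*(-465 + 69) = 6 + (457 - 40)*(-396) = 6 + 417*(-396) = 6 - 165132 = -165126)
w*√(38 + Y((1 + 0)*3)) = -165126*√(38 + 2*((1 + 0)*3)*(2 + (1 + 0)*3)) = -165126*√(38 + 2*(1*3)*(2 + 1*3)) = -165126*√(38 + 2*3*(2 + 3)) = -165126*√(38 + 2*3*5) = -165126*√(38 + 30) = -330252*√17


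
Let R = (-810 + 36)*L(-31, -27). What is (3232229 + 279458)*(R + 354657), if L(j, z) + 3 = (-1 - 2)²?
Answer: 1229136101931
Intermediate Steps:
L(j, z) = 6 (L(j, z) = -3 + (-1 - 2)² = -3 + (-3)² = -3 + 9 = 6)
R = -4644 (R = (-810 + 36)*6 = -774*6 = -4644)
(3232229 + 279458)*(R + 354657) = (3232229 + 279458)*(-4644 + 354657) = 3511687*350013 = 1229136101931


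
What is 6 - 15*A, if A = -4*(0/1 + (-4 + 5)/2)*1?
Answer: 36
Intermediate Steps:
A = -2 (A = -4*(0*1 + 1*(½))*1 = -4*(0 + ½)*1 = -4*½*1 = -2*1 = -2)
6 - 15*A = 6 - 15*(-2) = 6 + 30 = 36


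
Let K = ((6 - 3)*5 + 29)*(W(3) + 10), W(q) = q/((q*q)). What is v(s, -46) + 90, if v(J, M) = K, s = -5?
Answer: 1634/3 ≈ 544.67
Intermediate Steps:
W(q) = 1/q (W(q) = q/(q**2) = q/q**2 = 1/q)
K = 1364/3 (K = ((6 - 3)*5 + 29)*(1/3 + 10) = (3*5 + 29)*(1/3 + 10) = (15 + 29)*(31/3) = 44*(31/3) = 1364/3 ≈ 454.67)
v(J, M) = 1364/3
v(s, -46) + 90 = 1364/3 + 90 = 1634/3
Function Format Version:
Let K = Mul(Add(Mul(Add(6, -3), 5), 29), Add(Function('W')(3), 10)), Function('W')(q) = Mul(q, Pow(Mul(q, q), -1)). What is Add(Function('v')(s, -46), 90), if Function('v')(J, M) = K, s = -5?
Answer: Rational(1634, 3) ≈ 544.67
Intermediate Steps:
Function('W')(q) = Pow(q, -1) (Function('W')(q) = Mul(q, Pow(Pow(q, 2), -1)) = Mul(q, Pow(q, -2)) = Pow(q, -1))
K = Rational(1364, 3) (K = Mul(Add(Mul(Add(6, -3), 5), 29), Add(Pow(3, -1), 10)) = Mul(Add(Mul(3, 5), 29), Add(Rational(1, 3), 10)) = Mul(Add(15, 29), Rational(31, 3)) = Mul(44, Rational(31, 3)) = Rational(1364, 3) ≈ 454.67)
Function('v')(J, M) = Rational(1364, 3)
Add(Function('v')(s, -46), 90) = Add(Rational(1364, 3), 90) = Rational(1634, 3)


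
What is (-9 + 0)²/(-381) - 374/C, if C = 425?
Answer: -3469/3175 ≈ -1.0926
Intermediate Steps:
(-9 + 0)²/(-381) - 374/C = (-9 + 0)²/(-381) - 374/425 = (-9)²*(-1/381) - 374*1/425 = 81*(-1/381) - 22/25 = -27/127 - 22/25 = -3469/3175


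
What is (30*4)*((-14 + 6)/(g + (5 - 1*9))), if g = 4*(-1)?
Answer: 120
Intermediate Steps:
g = -4
(30*4)*((-14 + 6)/(g + (5 - 1*9))) = (30*4)*((-14 + 6)/(-4 + (5 - 1*9))) = 120*(-8/(-4 + (5 - 9))) = 120*(-8/(-4 - 4)) = 120*(-8/(-8)) = 120*(-8*(-1/8)) = 120*1 = 120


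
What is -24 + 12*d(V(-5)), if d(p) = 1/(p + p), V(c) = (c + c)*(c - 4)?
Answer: -359/15 ≈ -23.933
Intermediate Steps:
V(c) = 2*c*(-4 + c) (V(c) = (2*c)*(-4 + c) = 2*c*(-4 + c))
d(p) = 1/(2*p)
-24 + 12*d(V(-5)) = -24 + 12*(1/(2*((2*(-5)*(-4 - 5))))) = -24 + 12*(1/(2*((2*(-5)*(-9))))) = -24 + 12*((1/2)/90) = -24 + 12*((1/2)*(1/90)) = -24 + 12*(1/180) = -24 + 1/15 = -359/15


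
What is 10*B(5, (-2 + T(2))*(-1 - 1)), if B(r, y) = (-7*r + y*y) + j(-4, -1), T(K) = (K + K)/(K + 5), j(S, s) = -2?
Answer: -14130/49 ≈ -288.37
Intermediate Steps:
T(K) = 2*K/(5 + K) (T(K) = (2*K)/(5 + K) = 2*K/(5 + K))
B(r, y) = -2 + y**2 - 7*r (B(r, y) = (-7*r + y*y) - 2 = (-7*r + y**2) - 2 = (y**2 - 7*r) - 2 = -2 + y**2 - 7*r)
10*B(5, (-2 + T(2))*(-1 - 1)) = 10*(-2 + ((-2 + 2*2/(5 + 2))*(-1 - 1))**2 - 7*5) = 10*(-2 + ((-2 + 2*2/7)*(-2))**2 - 35) = 10*(-2 + ((-2 + 2*2*(1/7))*(-2))**2 - 35) = 10*(-2 + ((-2 + 4/7)*(-2))**2 - 35) = 10*(-2 + (-10/7*(-2))**2 - 35) = 10*(-2 + (20/7)**2 - 35) = 10*(-2 + 400/49 - 35) = 10*(-1413/49) = -14130/49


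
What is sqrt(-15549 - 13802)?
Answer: 7*I*sqrt(599) ≈ 171.32*I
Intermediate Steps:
sqrt(-15549 - 13802) = sqrt(-29351) = 7*I*sqrt(599)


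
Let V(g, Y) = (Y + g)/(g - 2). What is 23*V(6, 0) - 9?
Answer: 51/2 ≈ 25.500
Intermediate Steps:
V(g, Y) = (Y + g)/(-2 + g)
23*V(6, 0) - 9 = 23*((0 + 6)/(-2 + 6)) - 9 = 23*(6/4) - 9 = 23*((¼)*6) - 9 = 23*(3/2) - 9 = 69/2 - 9 = 51/2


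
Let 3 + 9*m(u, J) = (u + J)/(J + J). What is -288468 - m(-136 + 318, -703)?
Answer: -3650270375/12654 ≈ -2.8847e+5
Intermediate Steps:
m(u, J) = -1/3 + (J + u)/(18*J) (m(u, J) = -1/3 + ((u + J)/(J + J))/9 = -1/3 + ((J + u)/((2*J)))/9 = -1/3 + ((J + u)*(1/(2*J)))/9 = -1/3 + ((J + u)/(2*J))/9 = -1/3 + (J + u)/(18*J))
-288468 - m(-136 + 318, -703) = -288468 - ((-136 + 318) - 5*(-703))/(18*(-703)) = -288468 - (-1)*(182 + 3515)/(18*703) = -288468 - (-1)*3697/(18*703) = -288468 - 1*(-3697/12654) = -288468 + 3697/12654 = -3650270375/12654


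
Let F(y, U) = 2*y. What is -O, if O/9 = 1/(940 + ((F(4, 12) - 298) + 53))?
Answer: -9/703 ≈ -0.012802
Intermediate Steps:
O = 9/703 (O = 9/(940 + ((2*4 - 298) + 53)) = 9/(940 + ((8 - 298) + 53)) = 9/(940 + (-290 + 53)) = 9/(940 - 237) = 9/703 ≈ 0.012802)
-O = -1*9/703 = -9/703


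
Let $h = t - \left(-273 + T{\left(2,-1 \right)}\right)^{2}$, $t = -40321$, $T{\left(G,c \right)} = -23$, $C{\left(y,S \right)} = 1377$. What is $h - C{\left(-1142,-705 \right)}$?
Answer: $-129314$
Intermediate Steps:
$h = -127937$ ($h = -40321 - \left(-273 - 23\right)^{2} = -40321 - \left(-296\right)^{2} = -40321 - 87616 = -127937$)
$h - C{\left(-1142,-705 \right)} = -127937 - 1377 = -129314$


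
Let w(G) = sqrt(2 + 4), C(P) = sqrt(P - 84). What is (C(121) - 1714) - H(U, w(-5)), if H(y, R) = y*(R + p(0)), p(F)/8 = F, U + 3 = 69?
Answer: -1714 + sqrt(37) - 66*sqrt(6) ≈ -1869.6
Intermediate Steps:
U = 66 (U = -3 + 69 = 66)
C(P) = sqrt(-84 + P)
w(G) = sqrt(6)
p(F) = 8*F
H(y, R) = R*y (H(y, R) = y*(R + 8*0) = y*(R + 0) = y*R = R*y)
(C(121) - 1714) - H(U, w(-5)) = (sqrt(-84 + 121) - 1714) - sqrt(6)*66 = (sqrt(37) - 1714) - 66*sqrt(6) = (-1714 + sqrt(37)) - 66*sqrt(6) = -1714 + sqrt(37) - 66*sqrt(6)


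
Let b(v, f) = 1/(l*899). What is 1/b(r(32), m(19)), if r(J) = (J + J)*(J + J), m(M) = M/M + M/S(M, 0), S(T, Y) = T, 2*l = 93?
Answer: 83607/2 ≈ 41804.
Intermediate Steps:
l = 93/2 (l = (½)*93 = 93/2 ≈ 46.500)
m(M) = 2 (m(M) = M/M + M/M = 1 + 1 = 2)
r(J) = 4*J² (r(J) = (2*J)*(2*J) = 4*J²)
b(v, f) = 2/83607 (b(v, f) = 1/((93/2)*899) = (2/93)*(1/899) = 2/83607)
1/b(r(32), m(19)) = 1/(2/83607) = 83607/2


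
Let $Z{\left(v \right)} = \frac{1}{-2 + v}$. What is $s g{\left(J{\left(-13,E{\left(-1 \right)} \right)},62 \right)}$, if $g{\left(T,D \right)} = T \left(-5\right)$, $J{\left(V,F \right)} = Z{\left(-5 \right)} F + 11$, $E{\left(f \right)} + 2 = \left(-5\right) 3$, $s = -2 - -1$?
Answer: $\frac{470}{7} \approx 67.143$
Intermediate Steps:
$s = -1$ ($s = -2 + 1 = -1$)
$E{\left(f \right)} = -17$ ($E{\left(f \right)} = -2 - 15 = -17$)
$J{\left(V,F \right)} = 11 - \frac{F}{7}$ ($J{\left(V,F \right)} = \frac{F}{-2 - 5} + 11 = \frac{F}{-7} + 11 = - \frac{F}{7} + 11 = 11 - \frac{F}{7}$)
$g{\left(T,D \right)} = - 5 T$
$s g{\left(J{\left(-13,E{\left(-1 \right)} \right)},62 \right)} = - \left(-5\right) \left(11 - - \frac{17}{7}\right) = - \left(-5\right) \left(11 + \frac{17}{7}\right) = - \frac{\left(-5\right) 94}{7} = \left(-1\right) \left(- \frac{470}{7}\right) = \frac{470}{7}$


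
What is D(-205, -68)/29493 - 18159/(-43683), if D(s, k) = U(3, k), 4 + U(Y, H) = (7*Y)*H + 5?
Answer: 157742582/429447573 ≈ 0.36732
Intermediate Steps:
U(Y, H) = 1 + 7*H*Y (U(Y, H) = -4 + ((7*Y)*H + 5) = -4 + (7*H*Y + 5) = -4 + (5 + 7*H*Y) = 1 + 7*H*Y)
D(s, k) = 1 + 21*k (D(s, k) = 1 + 7*k*3 = 1 + 21*k)
D(-205, -68)/29493 - 18159/(-43683) = (1 + 21*(-68))/29493 - 18159/(-43683) = (1 - 1428)*(1/29493) - 18159*(-1/43683) = -1427*1/29493 + 6053/14561 = -1427/29493 + 6053/14561 = 157742582/429447573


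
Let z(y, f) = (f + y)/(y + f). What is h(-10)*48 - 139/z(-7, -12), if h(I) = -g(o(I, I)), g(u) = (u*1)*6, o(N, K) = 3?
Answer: -1003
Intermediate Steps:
z(y, f) = 1 (z(y, f) = (f + y)/(f + y) = 1)
g(u) = 6*u (g(u) = u*6 = 6*u)
h(I) = -18 (h(I) = -6*3 = -1*18 = -18)
h(-10)*48 - 139/z(-7, -12) = -18*48 - 139/1 = -864 - 139*1 = -864 - 139 = -1003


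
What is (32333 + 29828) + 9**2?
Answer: 62242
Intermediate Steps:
(32333 + 29828) + 9**2 = 62161 + 81 = 62242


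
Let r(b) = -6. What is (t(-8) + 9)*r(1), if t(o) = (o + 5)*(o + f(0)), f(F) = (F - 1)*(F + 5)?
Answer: -288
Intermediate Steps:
f(F) = (-1 + F)*(5 + F)
t(o) = (-5 + o)*(5 + o) (t(o) = (o + 5)*(o + (-5 + 0² + 4*0)) = (5 + o)*(o + (-5 + 0 + 0)) = (5 + o)*(o - 5) = (5 + o)*(-5 + o) = (-5 + o)*(5 + o))
(t(-8) + 9)*r(1) = ((-25 + (-8)²) + 9)*(-6) = ((-25 + 64) + 9)*(-6) = (39 + 9)*(-6) = 48*(-6) = -288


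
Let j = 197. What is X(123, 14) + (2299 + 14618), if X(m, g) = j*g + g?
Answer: 19689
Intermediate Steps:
X(m, g) = 198*g (X(m, g) = 197*g + g = 198*g)
X(123, 14) + (2299 + 14618) = 198*14 + (2299 + 14618) = 2772 + 16917 = 19689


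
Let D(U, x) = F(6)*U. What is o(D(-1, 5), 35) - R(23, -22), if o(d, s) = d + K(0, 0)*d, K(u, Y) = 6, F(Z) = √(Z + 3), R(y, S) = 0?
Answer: -21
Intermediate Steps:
F(Z) = √(3 + Z)
D(U, x) = 3*U (D(U, x) = √(3 + 6)*U = √9*U = 3*U)
o(d, s) = 7*d (o(d, s) = d + 6*d = 7*d)
o(D(-1, 5), 35) - R(23, -22) = 7*(3*(-1)) - 1*0 = 7*(-3) + 0 = -21 + 0 = -21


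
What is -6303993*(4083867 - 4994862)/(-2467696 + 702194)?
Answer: -5742906103035/1765502 ≈ -3.2528e+6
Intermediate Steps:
-6303993*(4083867 - 4994862)/(-2467696 + 702194) = -6303993/((-1765502/(-910995))) = -6303993/((-1765502*(-1/910995))) = -6303993/1765502/910995 = -6303993*910995/1765502 = -5742906103035/1765502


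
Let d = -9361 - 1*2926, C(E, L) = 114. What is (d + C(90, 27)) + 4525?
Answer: -7648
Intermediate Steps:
d = -12287 (d = -9361 - 2926 = -12287)
(d + C(90, 27)) + 4525 = (-12287 + 114) + 4525 = -12173 + 4525 = -7648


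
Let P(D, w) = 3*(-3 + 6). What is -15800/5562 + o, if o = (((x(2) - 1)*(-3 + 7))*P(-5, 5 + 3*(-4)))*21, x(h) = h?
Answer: 2094536/2781 ≈ 753.16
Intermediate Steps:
P(D, w) = 9 (P(D, w) = 3*3 = 9)
o = 756 (o = (((2 - 1)*(-3 + 7))*9)*21 = ((1*4)*9)*21 = (4*9)*21 = 36*21 = 756)
-15800/5562 + o = -15800/5562 + 756 = -15800*1/5562 + 756 = -7900/2781 + 756 = 2094536/2781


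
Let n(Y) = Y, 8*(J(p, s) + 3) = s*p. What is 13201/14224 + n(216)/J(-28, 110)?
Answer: 512401/1379728 ≈ 0.37138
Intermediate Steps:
J(p, s) = -3 + p*s/8 (J(p, s) = -3 + (s*p)/8 = -3 + (p*s)/8 = -3 + p*s/8)
13201/14224 + n(216)/J(-28, 110) = 13201/14224 + 216/(-3 + (⅛)*(-28)*110) = 13201*(1/14224) + 216/(-3 - 385) = 13201/14224 + 216/(-388) = 13201/14224 + 216*(-1/388) = 13201/14224 - 54/97 = 512401/1379728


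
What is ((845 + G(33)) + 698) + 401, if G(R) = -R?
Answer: 1911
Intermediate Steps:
((845 + G(33)) + 698) + 401 = ((845 - 1*33) + 698) + 401 = ((845 - 33) + 698) + 401 = (812 + 698) + 401 = 1510 + 401 = 1911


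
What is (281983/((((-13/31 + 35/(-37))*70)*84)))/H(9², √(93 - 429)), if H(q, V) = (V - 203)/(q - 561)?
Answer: -646869002/7852005 - 2587476008*I*√21/1593957015 ≈ -82.383 - 7.4389*I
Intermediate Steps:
H(q, V) = (-203 + V)/(-561 + q)
(281983/((((-13/31 + 35/(-37))*70)*84)))/H(9², √(93 - 429)) = (281983/((((-13/31 + 35/(-37))*70)*84)))/(((-203 + √(93 - 429))/(-561 + 9²))) = (281983/((((-13*1/31 + 35*(-1/37))*70)*84)))/(((-203 + √(-336))/(-561 + 81))) = (281983/((((-13/31 - 35/37)*70)*84)))/(((-203 + 4*I*√21)/(-480))) = (281983/((-1566/1147*70*84)))/((-(-203 + 4*I*√21)/480)) = (281983/((-109620/1147*84)))/(203/480 - I*√21/120) = (281983/(-9208080/1147))/(203/480 - I*√21/120) = (281983*(-1147/9208080))/(203/480 - I*√21/120) = -323434501/(9208080*(203/480 - I*√21/120))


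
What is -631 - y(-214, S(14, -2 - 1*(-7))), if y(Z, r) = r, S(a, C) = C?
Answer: -636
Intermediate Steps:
-631 - y(-214, S(14, -2 - 1*(-7))) = -631 - (-2 - 1*(-7)) = -631 - (-2 + 7) = -631 - 1*5 = -631 - 5 = -636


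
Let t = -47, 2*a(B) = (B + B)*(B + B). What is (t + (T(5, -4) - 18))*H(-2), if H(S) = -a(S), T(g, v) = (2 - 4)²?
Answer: 488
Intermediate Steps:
a(B) = 2*B² (a(B) = ((B + B)*(B + B))/2 = ((2*B)*(2*B))/2 = (4*B²)/2 = 2*B²)
T(g, v) = 4 (T(g, v) = (-2)² = 4)
H(S) = -2*S²
(t + (T(5, -4) - 18))*H(-2) = (-47 + (4 - 18))*(-2*(-2)²) = (-47 - 14)*(-2*4) = -61*(-8) = 488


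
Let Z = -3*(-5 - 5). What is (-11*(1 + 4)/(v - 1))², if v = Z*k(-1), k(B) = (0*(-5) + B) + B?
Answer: 3025/3721 ≈ 0.81295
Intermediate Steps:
Z = 30 (Z = -3*(-10) = 30)
k(B) = 2*B (k(B) = (0 + B) + B = B + B = 2*B)
v = -60 (v = 30*(2*(-1)) = 30*(-2) = -60)
(-11*(1 + 4)/(v - 1))² = (-11*(1 + 4)/(-60 - 1))² = (-55/(-61))² = (-55*(-1)/61)² = (-11*(-5/61))² = (55/61)² = 3025/3721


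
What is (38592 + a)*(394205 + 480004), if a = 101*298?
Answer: 60049416210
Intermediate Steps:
a = 30098
(38592 + a)*(394205 + 480004) = (38592 + 30098)*(394205 + 480004) = 68690*874209 = 60049416210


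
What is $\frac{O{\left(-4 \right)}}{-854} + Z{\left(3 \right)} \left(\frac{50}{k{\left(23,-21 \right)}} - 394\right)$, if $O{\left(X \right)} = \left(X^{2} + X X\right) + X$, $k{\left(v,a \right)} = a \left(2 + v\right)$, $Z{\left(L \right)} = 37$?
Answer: $- \frac{18678974}{1281} \approx -14582.0$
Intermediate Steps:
$O{\left(X \right)} = X + 2 X^{2}$ ($O{\left(X \right)} = \left(X^{2} + X^{2}\right) + X = 2 X^{2} + X = X + 2 X^{2}$)
$\frac{O{\left(-4 \right)}}{-854} + Z{\left(3 \right)} \left(\frac{50}{k{\left(23,-21 \right)}} - 394\right) = \frac{\left(-4\right) \left(1 + 2 \left(-4\right)\right)}{-854} + 37 \left(\frac{50}{\left(-21\right) \left(2 + 23\right)} - 394\right) = - 4 \left(1 - 8\right) \left(- \frac{1}{854}\right) + 37 \left(\frac{50}{\left(-21\right) 25} - 394\right) = \left(-4\right) \left(-7\right) \left(- \frac{1}{854}\right) + 37 \left(\frac{50}{-525} - 394\right) = 28 \left(- \frac{1}{854}\right) + 37 \left(50 \left(- \frac{1}{525}\right) - 394\right) = - \frac{2}{61} + 37 \left(- \frac{2}{21} - 394\right) = - \frac{2}{61} + 37 \left(- \frac{8276}{21}\right) = - \frac{2}{61} - \frac{306212}{21} = - \frac{18678974}{1281}$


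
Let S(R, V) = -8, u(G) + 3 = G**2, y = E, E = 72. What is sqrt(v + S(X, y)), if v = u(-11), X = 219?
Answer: sqrt(110) ≈ 10.488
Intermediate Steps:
y = 72
u(G) = -3 + G**2
v = 118 (v = -3 + (-11)**2 = -3 + 121 = 118)
sqrt(v + S(X, y)) = sqrt(118 - 8) = sqrt(110)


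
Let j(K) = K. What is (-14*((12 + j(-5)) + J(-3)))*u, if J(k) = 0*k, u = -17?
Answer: 1666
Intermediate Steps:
J(k) = 0
(-14*((12 + j(-5)) + J(-3)))*u = -14*((12 - 5) + 0)*(-17) = -14*(7 + 0)*(-17) = -14*7*(-17) = -98*(-17) = 1666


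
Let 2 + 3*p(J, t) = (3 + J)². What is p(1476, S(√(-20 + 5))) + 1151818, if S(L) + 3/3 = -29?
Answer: 5642893/3 ≈ 1.8810e+6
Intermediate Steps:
S(L) = -30 (S(L) = -1 - 29 = -30)
p(J, t) = -⅔ + (3 + J)²/3
p(1476, S(√(-20 + 5))) + 1151818 = (-⅔ + (3 + 1476)²/3) + 1151818 = (-⅔ + (⅓)*1479²) + 1151818 = (-⅔ + (⅓)*2187441) + 1151818 = (-⅔ + 729147) + 1151818 = 2187439/3 + 1151818 = 5642893/3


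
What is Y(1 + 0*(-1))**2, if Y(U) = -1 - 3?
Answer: 16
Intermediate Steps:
Y(U) = -4
Y(1 + 0*(-1))**2 = (-4)**2 = 16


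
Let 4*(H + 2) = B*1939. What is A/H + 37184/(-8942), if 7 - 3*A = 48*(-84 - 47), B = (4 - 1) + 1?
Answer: -79893167/25980981 ≈ -3.0751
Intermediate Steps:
B = 4 (B = 3 + 1 = 4)
H = 1937 (H = -2 + (4*1939)/4 = -2 + (¼)*7756 = -2 + 1939 = 1937)
A = 6295/3 (A = 7/3 - 16*(-84 - 47) = 7/3 - 16*(-131) = 7/3 - ⅓*(-6288) = 7/3 + 2096 = 6295/3 ≈ 2098.3)
A/H + 37184/(-8942) = (6295/3)/1937 + 37184/(-8942) = (6295/3)*(1/1937) + 37184*(-1/8942) = 6295/5811 - 18592/4471 = -79893167/25980981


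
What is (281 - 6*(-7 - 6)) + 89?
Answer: 448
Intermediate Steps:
(281 - 6*(-7 - 6)) + 89 = (281 - 6*(-13)) + 89 = (281 + 78) + 89 = 359 + 89 = 448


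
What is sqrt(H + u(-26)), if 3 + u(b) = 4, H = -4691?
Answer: I*sqrt(4690) ≈ 68.484*I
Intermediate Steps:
u(b) = 1 (u(b) = -3 + 4 = 1)
sqrt(H + u(-26)) = sqrt(-4691 + 1) = sqrt(-4690) = I*sqrt(4690)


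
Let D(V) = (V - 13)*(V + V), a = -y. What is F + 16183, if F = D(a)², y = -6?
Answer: 23239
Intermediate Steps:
a = 6 (a = -1*(-6) = 6)
D(V) = 2*V*(-13 + V) (D(V) = (-13 + V)*(2*V) = 2*V*(-13 + V))
F = 7056 (F = (2*6*(-13 + 6))² = (2*6*(-7))² = (-84)² = 7056)
F + 16183 = 7056 + 16183 = 23239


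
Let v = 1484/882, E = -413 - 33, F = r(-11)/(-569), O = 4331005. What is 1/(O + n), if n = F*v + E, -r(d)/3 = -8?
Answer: 11949/51745848643 ≈ 2.3092e-7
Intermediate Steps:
r(d) = 24 (r(d) = -3*(-8) = 24)
F = -24/569 (F = 24/(-569) = 24*(-1/569) = -24/569 ≈ -0.042179)
E = -446
v = 106/63 (v = 1484*(1/882) = 106/63 ≈ 1.6825)
n = -5330102/11949 (n = -24/569*106/63 - 446 = -848/11949 - 446 = -5330102/11949 ≈ -446.07)
1/(O + n) = 1/(4331005 - 5330102/11949) = 1/(51745848643/11949) = 11949/51745848643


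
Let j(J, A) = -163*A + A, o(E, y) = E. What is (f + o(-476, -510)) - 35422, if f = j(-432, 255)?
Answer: -77208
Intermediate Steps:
j(J, A) = -162*A
f = -41310 (f = -162*255 = -41310)
(f + o(-476, -510)) - 35422 = (-41310 - 476) - 35422 = -41786 - 35422 = -77208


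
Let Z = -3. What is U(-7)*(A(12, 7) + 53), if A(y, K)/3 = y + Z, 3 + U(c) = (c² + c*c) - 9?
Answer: 6880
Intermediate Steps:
U(c) = -12 + 2*c² (U(c) = -3 + ((c² + c*c) - 9) = -3 + ((c² + c²) - 9) = -3 + (2*c² - 9) = -3 + (-9 + 2*c²) = -12 + 2*c²)
A(y, K) = -9 + 3*y (A(y, K) = 3*(y - 3) = 3*(-3 + y) = -9 + 3*y)
U(-7)*(A(12, 7) + 53) = (-12 + 2*(-7)²)*((-9 + 3*12) + 53) = (-12 + 2*49)*((-9 + 36) + 53) = (-12 + 98)*(27 + 53) = 86*80 = 6880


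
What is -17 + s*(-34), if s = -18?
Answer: 595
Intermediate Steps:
-17 + s*(-34) = -17 - 18*(-34) = -17 + 612 = 595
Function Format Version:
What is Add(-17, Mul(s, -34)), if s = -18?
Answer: 595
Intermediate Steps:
Add(-17, Mul(s, -34)) = Add(-17, Mul(-18, -34)) = Add(-17, 612) = 595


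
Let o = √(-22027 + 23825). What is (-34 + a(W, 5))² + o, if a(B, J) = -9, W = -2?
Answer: 1849 + √1798 ≈ 1891.4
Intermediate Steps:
o = √1798 ≈ 42.403
(-34 + a(W, 5))² + o = (-34 - 9)² + √1798 = (-43)² + √1798 = 1849 + √1798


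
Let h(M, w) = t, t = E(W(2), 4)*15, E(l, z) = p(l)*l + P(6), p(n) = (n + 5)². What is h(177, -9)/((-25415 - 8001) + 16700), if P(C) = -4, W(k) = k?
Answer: -235/2786 ≈ -0.084350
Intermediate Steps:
p(n) = (5 + n)²
E(l, z) = -4 + l*(5 + l)² (E(l, z) = (5 + l)²*l - 4 = l*(5 + l)² - 4 = -4 + l*(5 + l)²)
t = 1410 (t = (-4 + 2*(5 + 2)²)*15 = (-4 + 2*7²)*15 = (-4 + 2*49)*15 = (-4 + 98)*15 = 94*15 = 1410)
h(M, w) = 1410
h(177, -9)/((-25415 - 8001) + 16700) = 1410/((-25415 - 8001) + 16700) = 1410/(-33416 + 16700) = 1410/(-16716) = 1410*(-1/16716) = -235/2786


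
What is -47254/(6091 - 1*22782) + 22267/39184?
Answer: 2223259233/654020144 ≈ 3.3994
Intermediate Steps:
-47254/(6091 - 1*22782) + 22267/39184 = -47254/(6091 - 22782) + 22267*(1/39184) = -47254/(-16691) + 22267/39184 = -47254*(-1/16691) + 22267/39184 = 47254/16691 + 22267/39184 = 2223259233/654020144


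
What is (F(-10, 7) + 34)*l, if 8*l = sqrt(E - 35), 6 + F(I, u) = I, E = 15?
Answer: 9*I*sqrt(5)/2 ≈ 10.062*I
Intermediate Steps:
F(I, u) = -6 + I
l = I*sqrt(5)/4 (l = sqrt(15 - 35)/8 = sqrt(-20)/8 = (2*I*sqrt(5))/8 = I*sqrt(5)/4 ≈ 0.55902*I)
(F(-10, 7) + 34)*l = ((-6 - 10) + 34)*(I*sqrt(5)/4) = (-16 + 34)*(I*sqrt(5)/4) = 18*(I*sqrt(5)/4) = 9*I*sqrt(5)/2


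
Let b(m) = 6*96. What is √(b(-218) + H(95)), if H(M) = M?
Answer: √671 ≈ 25.904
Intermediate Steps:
b(m) = 576
√(b(-218) + H(95)) = √(576 + 95) = √671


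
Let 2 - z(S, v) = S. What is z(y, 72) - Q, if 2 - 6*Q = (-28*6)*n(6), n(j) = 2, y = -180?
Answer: 377/3 ≈ 125.67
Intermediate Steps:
z(S, v) = 2 - S
Q = 169/3 (Q = ⅓ - (-28*6)*2/6 = ⅓ - (-28)*2 = ⅓ - ⅙*(-336) = ⅓ + 56 = 169/3 ≈ 56.333)
z(y, 72) - Q = (2 - 1*(-180)) - 1*169/3 = (2 + 180) - 169/3 = 182 - 169/3 = 377/3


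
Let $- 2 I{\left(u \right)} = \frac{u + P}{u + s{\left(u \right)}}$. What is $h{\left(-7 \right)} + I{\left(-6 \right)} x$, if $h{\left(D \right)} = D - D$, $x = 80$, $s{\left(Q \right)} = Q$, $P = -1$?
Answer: $- \frac{70}{3} \approx -23.333$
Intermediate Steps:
$I{\left(u \right)} = - \frac{-1 + u}{4 u}$ ($I{\left(u \right)} = - \frac{\left(u - 1\right) \frac{1}{u + u}}{2} = - \frac{\left(-1 + u\right) \frac{1}{2 u}}{2} = - \frac{\frac{1}{2} \frac{1}{u} \left(-1 + u\right)}{2} = - \frac{-1 + u}{4 u}$)
$h{\left(D \right)} = 0$
$h{\left(-7 \right)} + I{\left(-6 \right)} x = 0 + \frac{1 - -6}{4 \left(-6\right)} 80 = 0 + \frac{1}{4} \left(- \frac{1}{6}\right) \left(1 + 6\right) 80 = 0 + \frac{1}{4} \left(- \frac{1}{6}\right) 7 \cdot 80 = 0 - \frac{70}{3} = - \frac{70}{3}$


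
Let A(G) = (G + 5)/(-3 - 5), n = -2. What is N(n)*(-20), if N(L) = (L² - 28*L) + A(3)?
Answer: -1180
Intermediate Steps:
A(G) = -5/8 - G/8 (A(G) = (5 + G)/(-8) = (5 + G)*(-⅛) = -5/8 - G/8)
N(L) = -1 + L² - 28*L (N(L) = (L² - 28*L) + (-5/8 - ⅛*3) = (L² - 28*L) + (-5/8 - 3/8) = (L² - 28*L) - 1 = -1 + L² - 28*L)
N(n)*(-20) = (-1 + (-2)² - 28*(-2))*(-20) = (-1 + 4 + 56)*(-20) = 59*(-20) = -1180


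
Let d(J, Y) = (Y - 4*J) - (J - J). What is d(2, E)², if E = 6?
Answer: 4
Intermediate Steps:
d(J, Y) = Y - 4*J (d(J, Y) = (Y - 4*J) - 1*0 = (Y - 4*J) + 0 = Y - 4*J)
d(2, E)² = (6 - 4*2)² = (6 - 8)² = (-2)² = 4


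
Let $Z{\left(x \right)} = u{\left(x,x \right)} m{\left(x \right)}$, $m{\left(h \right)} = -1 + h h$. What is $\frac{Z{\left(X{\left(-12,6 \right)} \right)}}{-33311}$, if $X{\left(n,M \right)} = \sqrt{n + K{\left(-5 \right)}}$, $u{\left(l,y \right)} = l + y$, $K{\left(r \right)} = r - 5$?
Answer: $\frac{46 i \sqrt{22}}{33311} \approx 0.0064771 i$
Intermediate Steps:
$K{\left(r \right)} = -5 + r$
$m{\left(h \right)} = -1 + h^{2}$
$X{\left(n,M \right)} = \sqrt{-10 + n}$ ($X{\left(n,M \right)} = \sqrt{n - 10} = \sqrt{-10 + n}$)
$Z{\left(x \right)} = 2 x \left(-1 + x^{2}\right)$ ($Z{\left(x \right)} = \left(x + x\right) \left(-1 + x^{2}\right) = 2 x \left(-1 + x^{2}\right)$)
$\frac{Z{\left(X{\left(-12,6 \right)} \right)}}{-33311} = \frac{2 \sqrt{-10 - 12} \left(-1 + \left(\sqrt{-10 - 12}\right)^{2}\right)}{-33311} = 2 \sqrt{-22} \left(-1 + \left(\sqrt{-22}\right)^{2}\right) \left(- \frac{1}{33311}\right) = 2 i \sqrt{22} \left(-1 + \left(i \sqrt{22}\right)^{2}\right) \left(- \frac{1}{33311}\right) = 2 i \sqrt{22} \left(-1 - 22\right) \left(- \frac{1}{33311}\right) = 2 i \sqrt{22} \left(-23\right) \left(- \frac{1}{33311}\right) = - 46 i \sqrt{22} \left(- \frac{1}{33311}\right) = \frac{46 i \sqrt{22}}{33311}$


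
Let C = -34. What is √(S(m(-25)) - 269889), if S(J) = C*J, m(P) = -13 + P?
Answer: I*√268597 ≈ 518.26*I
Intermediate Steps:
S(J) = -34*J
√(S(m(-25)) - 269889) = √(-34*(-13 - 25) - 269889) = √(-34*(-38) - 269889) = √(1292 - 269889) = √(-268597) = I*√268597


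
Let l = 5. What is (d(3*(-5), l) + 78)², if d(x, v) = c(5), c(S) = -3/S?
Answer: 149769/25 ≈ 5990.8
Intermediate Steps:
d(x, v) = -⅗ (d(x, v) = -3/5 = -3*⅕ = -⅗)
(d(3*(-5), l) + 78)² = (-⅗ + 78)² = (387/5)² = 149769/25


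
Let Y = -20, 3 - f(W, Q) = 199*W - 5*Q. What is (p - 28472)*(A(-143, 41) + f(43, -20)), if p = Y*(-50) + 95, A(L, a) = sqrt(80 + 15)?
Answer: 236920558 - 27377*sqrt(95) ≈ 2.3665e+8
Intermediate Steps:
f(W, Q) = 3 - 199*W + 5*Q (f(W, Q) = 3 - (199*W - 5*Q) = 3 - (-5*Q + 199*W) = 3 + (-199*W + 5*Q) = 3 - 199*W + 5*Q)
A(L, a) = sqrt(95)
p = 1095 (p = -20*(-50) + 95 = 1000 + 95 = 1095)
(p - 28472)*(A(-143, 41) + f(43, -20)) = (1095 - 28472)*(sqrt(95) + (3 - 199*43 + 5*(-20))) = -27377*(sqrt(95) + (3 - 8557 - 100)) = -27377*(sqrt(95) - 8654) = -27377*(-8654 + sqrt(95)) = 236920558 - 27377*sqrt(95)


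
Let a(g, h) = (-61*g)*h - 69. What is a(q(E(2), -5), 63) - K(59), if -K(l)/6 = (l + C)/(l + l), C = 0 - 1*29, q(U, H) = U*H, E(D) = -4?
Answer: -4538721/59 ≈ -76928.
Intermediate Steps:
q(U, H) = H*U
C = -29 (C = 0 - 29 = -29)
K(l) = -3*(-29 + l)/l (K(l) = -6*(l - 29)/(l + l) = -6*(-29 + l)/(2*l) = -6*(-29 + l)*1/(2*l) = -3*(-29 + l)/l)
a(g, h) = -69 - 61*g*h (a(g, h) = -61*g*h - 69 = -69 - 61*g*h)
a(q(E(2), -5), 63) - K(59) = (-69 - 61*(-5*(-4))*63) - (-3 + 87/59) = (-69 - 61*20*63) - (-3 + 87*(1/59)) = (-69 - 76860) - (-3 + 87/59) = -76929 - 1*(-90/59) = -76929 + 90/59 = -4538721/59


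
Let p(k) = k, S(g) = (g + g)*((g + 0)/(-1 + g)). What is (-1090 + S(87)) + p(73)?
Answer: -36162/43 ≈ -840.98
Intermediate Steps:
S(g) = 2*g²/(-1 + g) (S(g) = (2*g)*(g/(-1 + g)) = 2*g²/(-1 + g))
(-1090 + S(87)) + p(73) = (-1090 + 2*87²/(-1 + 87)) + 73 = (-1090 + 2*7569/86) + 73 = (-1090 + 2*7569*(1/86)) + 73 = (-1090 + 7569/43) + 73 = -39301/43 + 73 = -36162/43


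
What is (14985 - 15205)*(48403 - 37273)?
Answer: -2448600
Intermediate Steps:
(14985 - 15205)*(48403 - 37273) = -220*11130 = -2448600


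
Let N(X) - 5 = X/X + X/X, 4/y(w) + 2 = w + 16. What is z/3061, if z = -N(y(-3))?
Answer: -7/3061 ≈ -0.0022868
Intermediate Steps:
y(w) = 4/(14 + w) (y(w) = 4/(-2 + (w + 16)) = 4/(-2 + (16 + w)) = 4/(14 + w))
N(X) = 7 (N(X) = 5 + (X/X + X/X) = 5 + (1 + 1) = 5 + 2 = 7)
z = -7 (z = -1*7 = -7)
z/3061 = -7/3061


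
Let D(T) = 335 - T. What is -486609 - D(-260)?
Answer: -487204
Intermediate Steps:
-486609 - D(-260) = -486609 - (335 - 1*(-260)) = -486609 - (335 + 260) = -486609 - 1*595 = -486609 - 595 = -487204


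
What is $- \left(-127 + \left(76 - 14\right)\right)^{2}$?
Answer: $-4225$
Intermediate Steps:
$- \left(-127 + \left(76 - 14\right)\right)^{2} = - \left(-127 + 62\right)^{2} = - \left(-65\right)^{2} = \left(-1\right) 4225 = -4225$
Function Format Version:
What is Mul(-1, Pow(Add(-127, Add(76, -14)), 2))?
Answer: -4225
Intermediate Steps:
Mul(-1, Pow(Add(-127, Add(76, -14)), 2)) = Mul(-1, Pow(Add(-127, 62), 2)) = Mul(-1, Pow(-65, 2)) = Mul(-1, 4225) = -4225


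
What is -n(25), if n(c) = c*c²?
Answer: -15625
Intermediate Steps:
n(c) = c³
-n(25) = -1*25³ = -1*15625 = -15625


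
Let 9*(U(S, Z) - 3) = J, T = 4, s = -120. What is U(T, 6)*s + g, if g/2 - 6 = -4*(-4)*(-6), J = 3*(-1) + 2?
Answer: -1580/3 ≈ -526.67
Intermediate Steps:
J = -1 (J = -3 + 2 = -1)
g = -180 (g = 12 + 2*(-4*(-4)*(-6)) = 12 + 2*(16*(-6)) = 12 + 2*(-96) = 12 - 192 = -180)
U(S, Z) = 26/9 (U(S, Z) = 3 + (⅑)*(-1) = 3 - ⅑ = 26/9)
U(T, 6)*s + g = (26/9)*(-120) - 180 = -1040/3 - 180 = -1580/3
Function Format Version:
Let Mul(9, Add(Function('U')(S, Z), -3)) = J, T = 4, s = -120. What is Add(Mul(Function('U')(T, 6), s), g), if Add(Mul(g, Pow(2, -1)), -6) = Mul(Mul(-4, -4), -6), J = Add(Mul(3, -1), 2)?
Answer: Rational(-1580, 3) ≈ -526.67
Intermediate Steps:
J = -1 (J = Add(-3, 2) = -1)
g = -180 (g = Add(12, Mul(2, Mul(Mul(-4, -4), -6))) = Add(12, Mul(2, Mul(16, -6))) = Add(12, Mul(2, -96)) = Add(12, -192) = -180)
Function('U')(S, Z) = Rational(26, 9) (Function('U')(S, Z) = Add(3, Mul(Rational(1, 9), -1)) = Add(3, Rational(-1, 9)) = Rational(26, 9))
Add(Mul(Function('U')(T, 6), s), g) = Add(Mul(Rational(26, 9), -120), -180) = Add(Rational(-1040, 3), -180) = Rational(-1580, 3)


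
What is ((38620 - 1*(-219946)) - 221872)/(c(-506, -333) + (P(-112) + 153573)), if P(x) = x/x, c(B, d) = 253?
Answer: 36694/153827 ≈ 0.23854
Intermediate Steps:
P(x) = 1
((38620 - 1*(-219946)) - 221872)/(c(-506, -333) + (P(-112) + 153573)) = ((38620 - 1*(-219946)) - 221872)/(253 + (1 + 153573)) = ((38620 + 219946) - 221872)/(253 + 153574) = (258566 - 221872)/153827 = 36694*(1/153827) = 36694/153827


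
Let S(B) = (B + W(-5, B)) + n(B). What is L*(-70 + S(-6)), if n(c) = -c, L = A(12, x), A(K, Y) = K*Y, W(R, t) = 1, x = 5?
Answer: -4140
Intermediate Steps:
L = 60 (L = 12*5 = 60)
S(B) = 1 (S(B) = (B + 1) - B = (1 + B) - B = 1)
L*(-70 + S(-6)) = 60*(-70 + 1) = 60*(-69) = -4140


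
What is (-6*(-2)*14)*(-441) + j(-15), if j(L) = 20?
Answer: -74068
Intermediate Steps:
(-6*(-2)*14)*(-441) + j(-15) = (-6*(-2)*14)*(-441) + 20 = (12*14)*(-441) + 20 = 168*(-441) + 20 = -74088 + 20 = -74068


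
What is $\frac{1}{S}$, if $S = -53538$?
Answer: $- \frac{1}{53538} \approx -1.8678 \cdot 10^{-5}$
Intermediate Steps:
$\frac{1}{S} = \frac{1}{-53538} = - \frac{1}{53538}$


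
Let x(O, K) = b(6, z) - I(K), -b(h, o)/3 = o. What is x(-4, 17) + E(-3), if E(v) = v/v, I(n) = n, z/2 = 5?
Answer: -46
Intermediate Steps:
z = 10 (z = 2*5 = 10)
b(h, o) = -3*o
E(v) = 1
x(O, K) = -30 - K (x(O, K) = -3*10 - K = -30 - K)
x(-4, 17) + E(-3) = (-30 - 1*17) + 1 = (-30 - 17) + 1 = -47 + 1 = -46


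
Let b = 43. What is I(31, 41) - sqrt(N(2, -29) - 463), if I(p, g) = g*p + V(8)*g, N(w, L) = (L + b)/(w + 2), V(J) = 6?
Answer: 1517 - I*sqrt(1838)/2 ≈ 1517.0 - 21.436*I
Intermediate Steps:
N(w, L) = (43 + L)/(2 + w) (N(w, L) = (L + 43)/(w + 2) = (43 + L)/(2 + w))
I(p, g) = 6*g + g*p (I(p, g) = g*p + 6*g = 6*g + g*p)
I(31, 41) - sqrt(N(2, -29) - 463) = 41*(6 + 31) - sqrt((43 - 29)/(2 + 2) - 463) = 41*37 - sqrt(14/4 - 463) = 1517 - sqrt((1/4)*14 - 463) = 1517 - sqrt(7/2 - 463) = 1517 - sqrt(-919/2) = 1517 - I*sqrt(1838)/2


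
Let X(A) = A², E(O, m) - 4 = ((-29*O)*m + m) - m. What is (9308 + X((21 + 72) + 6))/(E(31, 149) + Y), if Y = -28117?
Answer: -19109/162064 ≈ -0.11791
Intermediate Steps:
E(O, m) = 4 - 29*O*m (E(O, m) = 4 + (((-29*O)*m + m) - m) = 4 + ((-29*O*m + m) - m) = 4 + ((m - 29*O*m) - m) = 4 - 29*O*m)
(9308 + X((21 + 72) + 6))/(E(31, 149) + Y) = (9308 + ((21 + 72) + 6)²)/((4 - 29*31*149) - 28117) = (9308 + (93 + 6)²)/((4 - 133951) - 28117) = (9308 + 99²)/(-133947 - 28117) = (9308 + 9801)/(-162064) = 19109*(-1/162064) = -19109/162064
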